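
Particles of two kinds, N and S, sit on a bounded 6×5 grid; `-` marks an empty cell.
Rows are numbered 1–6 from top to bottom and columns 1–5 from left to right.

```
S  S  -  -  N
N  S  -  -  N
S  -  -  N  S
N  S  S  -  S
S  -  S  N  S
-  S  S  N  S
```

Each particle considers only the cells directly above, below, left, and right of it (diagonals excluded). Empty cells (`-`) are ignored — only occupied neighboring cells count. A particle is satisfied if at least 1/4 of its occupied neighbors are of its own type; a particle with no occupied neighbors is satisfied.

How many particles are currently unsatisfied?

5

(1,1)S 1/2 satisfied
(1,2)S 2/2 satisfied
(1,5)N 1/1 satisfied
(2,1)N 0/3 not
(2,2)S 1/2 satisfied
(2,5)N 1/2 satisfied
(3,1)S 0/2 not
(3,4)N 0/1 not
(3,5)S 1/3 satisfied
(4,1)N 0/3 not
(4,2)S 1/2 satisfied
(4,3)S 2/2 satisfied
(4,5)S 2/2 satisfied
(5,1)S 0/1 not
(5,3)S 2/3 satisfied
(5,4)N 1/3 satisfied
(5,5)S 2/3 satisfied
(6,2)S 1/1 satisfied
(6,3)S 2/3 satisfied
(6,4)N 1/3 satisfied
(6,5)S 1/2 satisfied
Unsatisfied: (2,1), (3,1), (3,4), (4,1), (5,1) — 5 in total.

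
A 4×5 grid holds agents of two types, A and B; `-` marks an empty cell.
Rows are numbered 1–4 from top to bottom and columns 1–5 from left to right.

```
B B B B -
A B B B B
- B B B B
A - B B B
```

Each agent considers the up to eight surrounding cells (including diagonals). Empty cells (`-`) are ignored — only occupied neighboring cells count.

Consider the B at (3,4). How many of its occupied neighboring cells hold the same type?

Occupied neighbors of (3,4): (2,3)=B, (2,4)=B, (2,5)=B, (3,3)=B, (3,5)=B, (4,3)=B, (4,4)=B, (4,5)=B.
Same type (B): 8 of 8.

8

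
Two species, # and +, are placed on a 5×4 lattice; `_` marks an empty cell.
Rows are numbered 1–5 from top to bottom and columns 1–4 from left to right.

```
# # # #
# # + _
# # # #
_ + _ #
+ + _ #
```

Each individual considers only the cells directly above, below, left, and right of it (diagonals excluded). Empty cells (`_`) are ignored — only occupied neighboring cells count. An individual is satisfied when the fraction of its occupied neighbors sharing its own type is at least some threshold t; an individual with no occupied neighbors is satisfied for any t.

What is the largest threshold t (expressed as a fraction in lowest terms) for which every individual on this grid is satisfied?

0/1

Row 1: (1,1)# 2/2 · (1,2)# 3/3 · (1,3)# 2/3 · (1,4)# 1/1
Row 2: (2,1)# 3/3 · (2,2)# 3/4 · (2,3)+ 0/3
Row 3: (3,1)# 2/2 · (3,2)# 3/4 · (3,3)# 2/3 · (3,4)# 2/2
Row 4: (4,2)+ 1/2 · (4,4)# 2/2
Row 5: (5,1)+ 1/1 · (5,2)+ 2/2 · (5,4)# 1/1
The smallest same-type fraction is 0/3 at (2,3), which reduces to 0/1. Any threshold above that leaves this individual unsatisfied.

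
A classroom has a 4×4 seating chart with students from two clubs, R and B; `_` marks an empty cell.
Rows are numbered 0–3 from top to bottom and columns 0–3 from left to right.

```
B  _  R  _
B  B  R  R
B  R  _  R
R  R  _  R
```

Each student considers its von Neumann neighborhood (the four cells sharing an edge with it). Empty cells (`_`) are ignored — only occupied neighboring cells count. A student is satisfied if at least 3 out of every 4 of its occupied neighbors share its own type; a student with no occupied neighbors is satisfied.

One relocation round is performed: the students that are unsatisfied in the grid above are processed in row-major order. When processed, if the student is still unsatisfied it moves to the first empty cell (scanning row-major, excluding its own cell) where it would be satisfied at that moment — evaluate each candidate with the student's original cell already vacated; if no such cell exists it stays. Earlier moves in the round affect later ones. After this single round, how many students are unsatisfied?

1

Initially unsatisfied (in order): (1,1), (1,2), (2,0), (2,1), (3,0).
  (1,1): no empty cell satisfies it; stays.
  (1,2) → (0,3).
  (2,0): no empty cell satisfies it; stays.
  (2,1) → (2,2).
  (3,0) → (1,2).
Resulting grid:
B _ R R
B B R R
B _ R R
_ R _ R
Unsatisfied now: (1,1).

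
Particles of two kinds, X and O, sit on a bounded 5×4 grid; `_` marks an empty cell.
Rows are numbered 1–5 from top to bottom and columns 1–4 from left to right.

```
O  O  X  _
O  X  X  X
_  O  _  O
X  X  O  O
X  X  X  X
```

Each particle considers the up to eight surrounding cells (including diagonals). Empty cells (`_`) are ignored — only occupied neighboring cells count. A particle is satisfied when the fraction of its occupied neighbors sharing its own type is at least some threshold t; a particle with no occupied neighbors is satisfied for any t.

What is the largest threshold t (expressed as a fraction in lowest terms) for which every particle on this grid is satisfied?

1/3

(1,1)O 2/3
(1,2)O 2/5
(1,3)X 3/4
(2,1)O 3/4
(2,2)X 2/6
(2,3)X 3/6
(2,4)X 2/3
(3,2)O 2/6
(3,4)O 2/4
(4,1)X 3/4
(4,2)X 4/6
(4,3)O 3/7
(4,4)O 2/4
(5,1)X 3/3
(5,2)X 4/5
(5,3)X 3/5
(5,4)X 1/3
The smallest same-type fraction is 2/6 at (2,2), which reduces to 1/3. Any threshold above that leaves this particle unsatisfied.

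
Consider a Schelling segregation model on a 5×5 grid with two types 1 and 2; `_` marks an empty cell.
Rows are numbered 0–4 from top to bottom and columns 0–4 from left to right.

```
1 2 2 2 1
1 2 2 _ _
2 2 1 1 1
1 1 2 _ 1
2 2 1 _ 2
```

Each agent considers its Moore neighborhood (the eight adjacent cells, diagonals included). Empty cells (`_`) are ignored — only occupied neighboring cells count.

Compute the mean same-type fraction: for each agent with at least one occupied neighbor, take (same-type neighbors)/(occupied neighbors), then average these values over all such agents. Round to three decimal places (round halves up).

0.458

Row 0: (0,0)1 1/3 · (0,1)2 3/5 · (0,2)2 4/4 · (0,3)2 2/3 · (0,4)1 0/1
Row 1: (1,0)1 1/5 · (1,1)2 5/8 · (1,2)2 5/7
Row 2: (2,0)2 2/5 · (2,1)2 4/8 · (2,2)1 2/6 · (2,3)1 3/5 · (2,4)1 2/2
Row 3: (3,0)1 1/5 · (3,1)1 3/8 · (3,2)2 2/6 · (3,4)1 2/3
Row 4: (4,0)2 1/3 · (4,1)2 2/5 · (4,2)1 1/3 · (4,4)2 0/1
Sum over 21 agents: 1/3 + 3/5 + 4/4 + 2/3 + 0/1 + 1/5 + 5/8 + 5/7 + 2/5 + 4/8 + 2/6 + 3/5 + 2/2 + 1/5 + 3/8 + 2/6 + 2/3 + 1/3 + 2/5 + 1/3 + 0/1 = 673/70; mean = 673/70 ÷ 21 = 673/1470 = 0.457823… → 0.458.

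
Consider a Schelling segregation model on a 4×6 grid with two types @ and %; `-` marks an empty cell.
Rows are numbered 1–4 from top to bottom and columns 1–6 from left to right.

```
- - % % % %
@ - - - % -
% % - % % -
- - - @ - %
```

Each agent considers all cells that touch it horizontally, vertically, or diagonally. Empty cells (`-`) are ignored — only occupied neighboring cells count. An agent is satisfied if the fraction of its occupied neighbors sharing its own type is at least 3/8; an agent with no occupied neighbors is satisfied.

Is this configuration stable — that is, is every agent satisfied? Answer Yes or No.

No

(1,3)% 1/1 satisfied
(1,4)% 3/3 satisfied
(1,5)% 3/3 satisfied
(1,6)% 2/2 satisfied
(2,1)@ 0/2 not
(2,5)% 5/5 satisfied
(3,1)% 1/2 satisfied
(3,2)% 1/2 satisfied
(3,4)% 2/3 satisfied
(3,5)% 3/4 satisfied
(4,4)@ 0/2 not
(4,6)% 1/1 satisfied
For instance (2,1) has only 0/2 same-type neighbors, below 3/8.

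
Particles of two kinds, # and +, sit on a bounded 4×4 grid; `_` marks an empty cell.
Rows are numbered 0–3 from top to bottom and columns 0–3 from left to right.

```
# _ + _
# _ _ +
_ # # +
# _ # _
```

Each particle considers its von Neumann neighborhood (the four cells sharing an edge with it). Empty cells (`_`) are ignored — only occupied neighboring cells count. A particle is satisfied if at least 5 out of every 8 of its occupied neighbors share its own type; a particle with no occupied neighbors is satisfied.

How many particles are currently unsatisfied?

1

Row 0: (0,0)# 1/1 ok · (0,2)+ 0/0 ok
Row 1: (1,0)# 1/1 ok · (1,3)+ 1/1 ok
Row 2: (2,1)# 1/1 ok · (2,2)# 2/3 ok · (2,3)+ 1/2 unhappy
Row 3: (3,0)# 0/0 ok · (3,2)# 1/1 ok
Unsatisfied: (2,3) — 1 in total.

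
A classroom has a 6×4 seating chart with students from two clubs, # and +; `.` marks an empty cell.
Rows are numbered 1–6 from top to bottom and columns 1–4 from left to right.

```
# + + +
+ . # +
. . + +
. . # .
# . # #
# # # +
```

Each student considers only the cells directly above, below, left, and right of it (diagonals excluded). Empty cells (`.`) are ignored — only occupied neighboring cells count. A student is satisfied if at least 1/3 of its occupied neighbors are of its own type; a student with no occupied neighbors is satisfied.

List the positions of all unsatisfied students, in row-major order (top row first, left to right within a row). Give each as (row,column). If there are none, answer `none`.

Row 1: (1,1)# 0/2 not · (1,2)+ 1/2 satisfied · (1,3)+ 2/3 satisfied · (1,4)+ 2/2 satisfied
Row 2: (2,1)+ 0/1 not · (2,3)# 0/3 not · (2,4)+ 2/3 satisfied
Row 3: (3,3)+ 1/3 satisfied · (3,4)+ 2/2 satisfied
Row 4: (4,3)# 1/2 satisfied
Row 5: (5,1)# 1/1 satisfied · (5,3)# 3/3 satisfied · (5,4)# 1/2 satisfied
Row 6: (6,1)# 2/2 satisfied · (6,2)# 2/2 satisfied · (6,3)# 2/3 satisfied · (6,4)+ 0/2 not

(1,1), (2,1), (2,3), (6,4)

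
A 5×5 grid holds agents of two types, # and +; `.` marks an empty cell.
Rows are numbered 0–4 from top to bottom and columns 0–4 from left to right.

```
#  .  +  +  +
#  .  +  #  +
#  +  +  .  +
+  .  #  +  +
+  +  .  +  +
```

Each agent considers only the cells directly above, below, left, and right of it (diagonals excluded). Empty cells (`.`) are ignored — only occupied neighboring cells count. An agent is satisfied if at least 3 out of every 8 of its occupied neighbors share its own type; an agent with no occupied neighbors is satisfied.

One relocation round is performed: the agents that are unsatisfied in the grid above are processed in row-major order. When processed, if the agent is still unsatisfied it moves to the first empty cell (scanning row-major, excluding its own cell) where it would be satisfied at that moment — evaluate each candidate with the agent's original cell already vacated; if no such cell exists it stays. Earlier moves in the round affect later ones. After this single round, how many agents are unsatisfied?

Initially unsatisfied (in order): (1,3), (2,0), (3,2).
  (1,3) → (0,1).
  (2,0) → (1,1).
  (3,2): no empty cell satisfies it; stays.
Resulting grid:
# # + + +
# # + . +
. + + . +
+ . # + +
+ + . + +
Unsatisfied now: (3,2).

1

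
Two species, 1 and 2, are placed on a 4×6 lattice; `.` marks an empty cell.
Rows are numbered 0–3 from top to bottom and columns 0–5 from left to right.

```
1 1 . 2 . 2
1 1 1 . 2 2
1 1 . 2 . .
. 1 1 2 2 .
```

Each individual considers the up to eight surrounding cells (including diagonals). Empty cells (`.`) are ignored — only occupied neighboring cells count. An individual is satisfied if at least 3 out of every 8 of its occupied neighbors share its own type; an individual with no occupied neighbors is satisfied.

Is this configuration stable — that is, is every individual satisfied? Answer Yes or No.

Row 0: (0,0)1 3/3 ✓ · (0,1)1 4/4 ✓ · (0,3)2 1/2 ✓ · (0,5)2 2/2 ✓
Row 1: (1,0)1 5/5 ✓ · (1,1)1 6/6 ✓ · (1,2)1 3/5 ✓ · (1,4)2 4/4 ✓ · (1,5)2 2/2 ✓
Row 2: (2,0)1 4/4 ✓ · (2,1)1 6/6 ✓ · (2,3)2 3/5 ✓
Row 3: (3,1)1 3/3 ✓ · (3,2)1 2/4 ✓ · (3,3)2 2/3 ✓ · (3,4)2 2/2 ✓
All meet the threshold, so the configuration is stable.

Yes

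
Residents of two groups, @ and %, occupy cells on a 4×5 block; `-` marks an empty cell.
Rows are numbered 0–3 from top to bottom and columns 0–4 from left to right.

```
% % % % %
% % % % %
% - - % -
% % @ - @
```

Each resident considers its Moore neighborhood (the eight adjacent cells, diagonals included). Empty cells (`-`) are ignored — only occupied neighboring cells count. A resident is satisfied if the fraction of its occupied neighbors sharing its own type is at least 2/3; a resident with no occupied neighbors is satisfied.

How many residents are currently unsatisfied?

3

Row 0: (0,0)% 3/3 ok · (0,1)% 5/5 ok · (0,2)% 5/5 ok · (0,3)% 5/5 ok · (0,4)% 3/3 ok
Row 1: (1,0)% 4/4 ok · (1,1)% 6/6 ok · (1,2)% 6/6 ok · (1,3)% 6/6 ok · (1,4)% 4/4 ok
Row 2: (2,0)% 4/4 ok · (2,3)% 3/5 unhappy
Row 3: (3,0)% 2/2 ok · (3,1)% 2/3 ok · (3,2)@ 0/2 unhappy · (3,4)@ 0/1 unhappy
Unsatisfied: (2,3), (3,2), (3,4) — 3 in total.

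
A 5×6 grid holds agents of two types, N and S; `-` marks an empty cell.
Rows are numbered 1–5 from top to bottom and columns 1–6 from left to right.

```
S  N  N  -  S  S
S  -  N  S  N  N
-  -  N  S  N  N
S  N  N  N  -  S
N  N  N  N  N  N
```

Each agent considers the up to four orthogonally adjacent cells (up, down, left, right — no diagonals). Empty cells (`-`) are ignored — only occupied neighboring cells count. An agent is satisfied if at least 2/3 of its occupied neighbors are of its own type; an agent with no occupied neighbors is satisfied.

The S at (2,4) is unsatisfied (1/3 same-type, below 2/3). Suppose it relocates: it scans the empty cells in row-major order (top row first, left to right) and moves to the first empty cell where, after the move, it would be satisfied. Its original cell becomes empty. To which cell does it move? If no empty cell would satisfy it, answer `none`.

Vacating (2,4). Empty cells in order:
  (1,4): 1/2 same-type → still unsatisfied.
  (2,2): 1/3 same-type → still unsatisfied.
  (3,1): 2/2 same-type → satisfied — stop here.

(3,1)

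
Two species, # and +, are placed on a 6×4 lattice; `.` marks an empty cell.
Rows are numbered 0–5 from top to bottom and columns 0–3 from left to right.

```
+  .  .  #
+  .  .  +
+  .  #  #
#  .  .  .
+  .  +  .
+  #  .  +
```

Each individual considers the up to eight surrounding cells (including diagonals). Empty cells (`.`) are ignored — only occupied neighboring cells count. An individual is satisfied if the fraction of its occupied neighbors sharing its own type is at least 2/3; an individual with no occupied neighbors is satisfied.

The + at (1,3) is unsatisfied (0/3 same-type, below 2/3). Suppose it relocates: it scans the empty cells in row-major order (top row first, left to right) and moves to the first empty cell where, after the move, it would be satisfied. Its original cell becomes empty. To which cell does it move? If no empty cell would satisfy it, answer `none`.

Vacating (1,3). Empty cells in order:
  (0,1): 2/2 same-type → satisfied — stop here.

(0,1)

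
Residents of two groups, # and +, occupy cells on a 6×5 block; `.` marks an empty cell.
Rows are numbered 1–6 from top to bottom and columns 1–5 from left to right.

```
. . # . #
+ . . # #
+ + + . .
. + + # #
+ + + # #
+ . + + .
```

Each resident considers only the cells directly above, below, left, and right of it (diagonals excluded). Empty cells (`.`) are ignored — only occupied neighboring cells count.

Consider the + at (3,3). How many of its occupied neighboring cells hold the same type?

2

Occupied neighbors of (3,3): (4,3)=+, (3,2)=+.
Same type (+): 2 of 2.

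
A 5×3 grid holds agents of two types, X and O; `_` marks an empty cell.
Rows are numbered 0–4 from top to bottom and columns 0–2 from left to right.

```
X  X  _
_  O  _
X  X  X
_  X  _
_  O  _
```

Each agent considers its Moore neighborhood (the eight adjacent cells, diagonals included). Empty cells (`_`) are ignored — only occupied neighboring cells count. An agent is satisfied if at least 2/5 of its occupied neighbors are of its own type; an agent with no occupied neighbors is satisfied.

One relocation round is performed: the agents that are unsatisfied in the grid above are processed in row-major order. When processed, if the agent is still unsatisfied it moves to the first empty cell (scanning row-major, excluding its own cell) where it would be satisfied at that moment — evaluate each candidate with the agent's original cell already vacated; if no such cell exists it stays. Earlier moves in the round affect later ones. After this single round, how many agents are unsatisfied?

Initially unsatisfied (in order): (1,1), (4,1).
  (1,1) → (4,0).
  (4,1): now satisfied by earlier moves; stays.
Resulting grid:
X X _
_ _ _
X X X
_ X _
O O _
All satisfied now.

0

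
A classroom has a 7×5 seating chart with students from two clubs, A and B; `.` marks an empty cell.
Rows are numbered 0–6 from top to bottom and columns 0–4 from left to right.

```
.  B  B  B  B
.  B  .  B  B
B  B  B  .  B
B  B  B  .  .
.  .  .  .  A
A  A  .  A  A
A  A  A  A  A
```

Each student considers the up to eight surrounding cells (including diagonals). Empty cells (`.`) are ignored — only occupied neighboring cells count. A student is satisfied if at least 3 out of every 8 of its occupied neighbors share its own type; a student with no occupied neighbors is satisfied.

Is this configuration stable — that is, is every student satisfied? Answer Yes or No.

Row 0: (0,1)B 2/2 satisfied · (0,2)B 4/4 satisfied · (0,3)B 4/4 satisfied · (0,4)B 3/3 satisfied
Row 1: (1,1)B 5/5 satisfied · (1,3)B 6/6 satisfied · (1,4)B 4/4 satisfied
Row 2: (2,0)B 4/4 satisfied · (2,1)B 6/6 satisfied · (2,2)B 5/5 satisfied · (2,4)B 2/2 satisfied
Row 3: (3,0)B 3/3 satisfied · (3,1)B 5/5 satisfied · (3,2)B 3/3 satisfied
Row 4: (4,4)A 2/2 satisfied
Row 5: (5,0)A 3/3 satisfied · (5,1)A 4/4 satisfied · (5,3)A 5/5 satisfied · (5,4)A 4/4 satisfied
Row 6: (6,0)A 3/3 satisfied · (6,1)A 4/4 satisfied · (6,2)A 4/4 satisfied · (6,3)A 4/4 satisfied · (6,4)A 3/3 satisfied
All meet the threshold, so the configuration is stable.

Yes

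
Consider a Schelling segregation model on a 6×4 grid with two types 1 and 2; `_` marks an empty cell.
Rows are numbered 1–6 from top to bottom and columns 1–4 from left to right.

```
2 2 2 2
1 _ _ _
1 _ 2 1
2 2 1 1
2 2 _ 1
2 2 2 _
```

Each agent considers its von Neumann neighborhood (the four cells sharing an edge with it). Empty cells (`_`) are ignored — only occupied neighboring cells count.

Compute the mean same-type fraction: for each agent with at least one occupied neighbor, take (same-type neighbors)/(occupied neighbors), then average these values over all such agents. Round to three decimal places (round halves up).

(1,1)2 1/2
(1,2)2 2/2
(1,3)2 2/2
(1,4)2 1/1
(2,1)1 1/2
(3,1)1 1/2
(3,3)2 0/2
(3,4)1 1/2
(4,1)2 2/3
(4,2)2 2/3
(4,3)1 1/3
(4,4)1 3/3
(5,1)2 3/3
(5,2)2 3/3
(5,4)1 1/1
(6,1)2 2/2
(6,2)2 3/3
(6,3)2 1/1
Sum over 18 agents: 1/2 + 2/2 + 2/2 + 1/1 + 1/2 + 1/2 + 0/2 + 1/2 + 2/3 + 2/3 + 1/3 + 3/3 + 3/3 + 3/3 + 1/1 + 2/2 + 3/3 + 1/1 = 41/3; mean = 41/3 ÷ 18 = 41/54 = 0.759259… → 0.759.

0.759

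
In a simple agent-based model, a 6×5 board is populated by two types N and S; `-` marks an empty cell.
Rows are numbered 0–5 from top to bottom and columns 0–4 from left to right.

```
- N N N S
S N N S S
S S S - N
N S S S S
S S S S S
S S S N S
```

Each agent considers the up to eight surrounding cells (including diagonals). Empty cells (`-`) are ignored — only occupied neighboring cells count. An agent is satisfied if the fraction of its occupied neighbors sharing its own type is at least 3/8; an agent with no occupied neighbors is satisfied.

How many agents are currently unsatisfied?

3

Row 0: (0,1)N 3/4 satisfied · (0,2)N 4/5 satisfied · (0,3)N 2/5 satisfied · (0,4)S 2/3 satisfied
Row 1: (1,0)S 2/4 satisfied · (1,1)N 3/7 satisfied · (1,2)N 4/7 satisfied · (1,3)S 3/7 satisfied · (1,4)S 2/4 satisfied
Row 2: (2,0)S 3/5 satisfied · (2,1)S 5/8 satisfied · (2,2)S 5/7 satisfied · (2,4)N 0/4 not
Row 3: (3,0)N 0/5 not · (3,1)S 7/8 satisfied · (3,2)S 7/7 satisfied · (3,3)S 6/7 satisfied · (3,4)S 3/4 satisfied
Row 4: (4,0)S 4/5 satisfied · (4,1)S 7/8 satisfied · (4,2)S 7/8 satisfied · (4,3)S 7/8 satisfied · (4,4)S 4/5 satisfied
Row 5: (5,0)S 3/3 satisfied · (5,1)S 5/5 satisfied · (5,2)S 4/5 satisfied · (5,3)N 0/5 not · (5,4)S 2/3 satisfied
Unsatisfied: (2,4), (3,0), (5,3) — 3 in total.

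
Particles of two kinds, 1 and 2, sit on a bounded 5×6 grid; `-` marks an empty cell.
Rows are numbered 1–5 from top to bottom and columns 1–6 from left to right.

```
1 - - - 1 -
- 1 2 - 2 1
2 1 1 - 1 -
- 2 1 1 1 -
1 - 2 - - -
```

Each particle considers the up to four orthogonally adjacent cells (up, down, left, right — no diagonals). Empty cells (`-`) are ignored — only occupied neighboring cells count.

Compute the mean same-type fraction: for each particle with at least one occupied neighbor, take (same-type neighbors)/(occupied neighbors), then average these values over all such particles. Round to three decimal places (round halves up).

(1,1)1 — no occupied neighbors
(1,5)1 0/1
(2,2)1 1/2
(2,3)2 0/2
(2,5)2 0/3
(2,6)1 0/1
(3,1)2 0/1
(3,2)1 2/4
(3,3)1 2/3
(3,5)1 1/2
(4,2)2 0/2
(4,3)1 2/4
(4,4)1 2/2
(4,5)1 2/2
(5,1)1 — no occupied neighbors
(5,3)2 0/1
Sum over 14 particles: 0/1 + 1/2 + 0/2 + 0/3 + 0/1 + 0/1 + 2/4 + 2/3 + 1/2 + 0/2 + 2/4 + 2/2 + 2/2 + 0/1 = 14/3; mean = 14/3 ÷ 14 = 1/3 = 0.333333… → 0.333.

0.333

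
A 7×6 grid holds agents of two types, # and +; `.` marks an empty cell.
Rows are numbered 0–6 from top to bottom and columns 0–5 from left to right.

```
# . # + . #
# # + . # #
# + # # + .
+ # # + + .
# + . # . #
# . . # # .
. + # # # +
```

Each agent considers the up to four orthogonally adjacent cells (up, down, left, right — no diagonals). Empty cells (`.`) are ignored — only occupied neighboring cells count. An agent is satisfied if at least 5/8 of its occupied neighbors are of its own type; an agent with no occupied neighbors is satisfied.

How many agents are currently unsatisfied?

(0,0)# 1/1 satisfied
(0,2)# 0/2 not
(0,3)+ 0/1 not
(0,5)# 1/1 satisfied
(1,0)# 3/3 satisfied
(1,1)# 1/3 not
(1,2)+ 0/3 not
(1,4)# 1/2 not
(1,5)# 2/2 satisfied
(2,0)# 1/3 not
(2,1)+ 0/4 not
(2,2)# 2/4 not
(2,3)# 1/3 not
(2,4)+ 1/3 not
(3,0)+ 0/3 not
(3,1)# 1/4 not
(3,2)# 2/3 satisfied
(3,3)+ 1/4 not
(3,4)+ 2/2 satisfied
(4,0)# 1/3 not
(4,1)+ 0/2 not
(4,3)# 1/2 not
(4,5)# 0/0 satisfied
(5,0)# 1/1 satisfied
(5,3)# 3/3 satisfied
(5,4)# 2/2 satisfied
(6,1)+ 0/1 not
(6,2)# 1/2 not
(6,3)# 3/3 satisfied
(6,4)# 2/3 satisfied
(6,5)+ 0/1 not
Unsatisfied: (0,2), (0,3), (1,1), (1,2), (1,4), (2,0), (2,1), (2,2), (2,3), (2,4), (3,0), (3,1), (3,3), (4,0), (4,1), (4,3), (6,1), (6,2), (6,5) — 19 in total.

19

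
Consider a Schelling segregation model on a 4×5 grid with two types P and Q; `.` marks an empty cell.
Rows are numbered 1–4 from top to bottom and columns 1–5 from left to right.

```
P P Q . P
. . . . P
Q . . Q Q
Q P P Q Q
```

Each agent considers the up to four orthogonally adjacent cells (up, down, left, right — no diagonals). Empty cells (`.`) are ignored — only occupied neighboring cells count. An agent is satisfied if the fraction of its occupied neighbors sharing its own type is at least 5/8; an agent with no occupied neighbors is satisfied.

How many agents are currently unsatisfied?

(1,1)P 1/1 ✓
(1,2)P 1/2 ✗
(1,3)Q 0/1 ✗
(1,5)P 1/1 ✓
(2,5)P 1/2 ✗
(3,1)Q 1/1 ✓
(3,4)Q 2/2 ✓
(3,5)Q 2/3 ✓
(4,1)Q 1/2 ✗
(4,2)P 1/2 ✗
(4,3)P 1/2 ✗
(4,4)Q 2/3 ✓
(4,5)Q 2/2 ✓
Unsatisfied: (1,2), (1,3), (2,5), (4,1), (4,2), (4,3) — 6 in total.

6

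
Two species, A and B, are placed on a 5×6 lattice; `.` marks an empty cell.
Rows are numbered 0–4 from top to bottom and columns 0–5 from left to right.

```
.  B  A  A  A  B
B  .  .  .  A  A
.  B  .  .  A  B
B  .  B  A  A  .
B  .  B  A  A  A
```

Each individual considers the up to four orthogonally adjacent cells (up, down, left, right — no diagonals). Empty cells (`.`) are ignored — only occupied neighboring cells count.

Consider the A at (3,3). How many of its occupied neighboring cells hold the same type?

Occupied neighbors of (3,3): (4,3)=A, (3,2)=B, (3,4)=A.
Same type (A): 2 of 3.

2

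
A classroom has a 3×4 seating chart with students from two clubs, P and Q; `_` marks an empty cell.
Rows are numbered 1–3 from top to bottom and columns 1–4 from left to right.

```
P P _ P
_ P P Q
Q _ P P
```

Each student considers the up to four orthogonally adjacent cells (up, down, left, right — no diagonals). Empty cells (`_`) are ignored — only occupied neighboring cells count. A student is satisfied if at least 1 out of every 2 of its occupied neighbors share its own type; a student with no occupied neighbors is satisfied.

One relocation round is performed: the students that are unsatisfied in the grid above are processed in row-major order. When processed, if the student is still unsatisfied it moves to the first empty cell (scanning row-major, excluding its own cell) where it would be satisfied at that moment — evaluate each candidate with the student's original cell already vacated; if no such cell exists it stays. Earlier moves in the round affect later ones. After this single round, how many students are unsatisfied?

Initially unsatisfied (in order): (1,4), (2,4).
  (1,4) → (1,3).
  (2,4): no empty cell satisfies it; stays.
Resulting grid:
P P P _
_ P P Q
Q _ P P
Unsatisfied now: (2,4).

1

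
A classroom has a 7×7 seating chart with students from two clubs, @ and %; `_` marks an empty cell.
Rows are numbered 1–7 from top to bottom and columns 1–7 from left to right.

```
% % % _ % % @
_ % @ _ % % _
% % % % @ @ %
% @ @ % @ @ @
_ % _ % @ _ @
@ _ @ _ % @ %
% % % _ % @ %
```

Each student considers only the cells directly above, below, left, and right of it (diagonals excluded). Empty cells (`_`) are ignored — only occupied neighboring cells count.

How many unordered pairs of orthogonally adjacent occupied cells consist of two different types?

Scan each occupied cell's neighbors to the right and below so each pair is counted once.
Row 1: %(1,1)–%(1,2)= %(1,2)–%(1,3)= %(1,2)–%(2,2)= %(1,3)–@(2,3)≠ %(1,5)–%(1,6)= %(1,5)–%(2,5)= %(1,6)–@(1,7)≠ %(1,6)–%(2,6)=  → 2/8 unlike.
Row 2: %(2,2)–@(2,3)≠ %(2,2)–%(3,2)= @(2,3)–%(3,3)≠ %(2,5)–%(2,6)= %(2,5)–@(3,5)≠ %(2,6)–@(3,6)≠  → 4/6 unlike.
Row 3: %(3,1)–%(3,2)= %(3,1)–%(4,1)= %(3,2)–%(3,3)= %(3,2)–@(4,2)≠ %(3,3)–%(3,4)= %(3,3)–@(4,3)≠ %(3,4)–@(3,5)≠ %(3,4)–%(4,4)= @(3,5)–@(3,6)= @(3,5)–@(4,5)= @(3,6)–%(3,7)≠ @(3,6)–@(4,6)= %(3,7)–@(4,7)≠  → 5/13 unlike.
Row 4: %(4,1)–@(4,2)≠ @(4,2)–@(4,3)= @(4,2)–%(5,2)≠ @(4,3)–%(4,4)≠ %(4,4)–@(4,5)≠ %(4,4)–%(5,4)= @(4,5)–@(4,6)= @(4,5)–@(5,5)= @(4,6)–@(4,7)= @(4,7)–@(5,7)=  → 4/10 unlike.
Row 5: %(5,4)–@(5,5)≠ @(5,5)–%(6,5)≠ @(5,7)–%(6,7)≠  → 3/3 unlike.
Row 6: @(6,1)–%(7,1)≠ @(6,3)–%(7,3)≠ %(6,5)–@(6,6)≠ %(6,5)–%(7,5)= @(6,6)–%(6,7)≠ @(6,6)–@(7,6)= %(6,7)–%(7,7)=  → 4/7 unlike.
Row 7: %(7,1)–%(7,2)= %(7,2)–%(7,3)= %(7,5)–@(7,6)≠ @(7,6)–%(7,7)≠  → 2/4 unlike.
Total adjacent occupied pairs: 51; unlike-type pairs: 24.

24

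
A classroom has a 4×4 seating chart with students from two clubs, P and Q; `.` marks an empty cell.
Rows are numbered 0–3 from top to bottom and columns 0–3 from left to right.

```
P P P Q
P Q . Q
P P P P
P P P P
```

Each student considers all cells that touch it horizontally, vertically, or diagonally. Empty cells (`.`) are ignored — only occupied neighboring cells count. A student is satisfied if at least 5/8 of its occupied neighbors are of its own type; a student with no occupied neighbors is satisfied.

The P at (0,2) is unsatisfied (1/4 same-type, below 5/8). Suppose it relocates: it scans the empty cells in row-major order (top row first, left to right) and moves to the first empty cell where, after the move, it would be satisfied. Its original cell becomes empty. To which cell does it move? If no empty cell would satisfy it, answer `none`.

Vacating (0,2). Empty cells in order:
  (1,2): 4/7 same-type → still unsatisfied.

none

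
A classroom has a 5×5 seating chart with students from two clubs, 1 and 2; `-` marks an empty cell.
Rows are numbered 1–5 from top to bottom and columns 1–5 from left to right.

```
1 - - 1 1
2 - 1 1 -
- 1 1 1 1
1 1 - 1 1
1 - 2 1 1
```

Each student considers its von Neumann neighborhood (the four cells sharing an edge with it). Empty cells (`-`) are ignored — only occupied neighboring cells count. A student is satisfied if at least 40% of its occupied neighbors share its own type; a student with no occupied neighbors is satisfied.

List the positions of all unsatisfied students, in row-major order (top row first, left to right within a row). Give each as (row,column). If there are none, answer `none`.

(1,1), (2,1), (5,3)

(1,1)1 0/1 unhappy
(1,4)1 2/2 ok
(1,5)1 1/1 ok
(2,1)2 0/1 unhappy
(2,3)1 2/2 ok
(2,4)1 3/3 ok
(3,2)1 2/2 ok
(3,3)1 3/3 ok
(3,4)1 4/4 ok
(3,5)1 2/2 ok
(4,1)1 2/2 ok
(4,2)1 2/2 ok
(4,4)1 3/3 ok
(4,5)1 3/3 ok
(5,1)1 1/1 ok
(5,3)2 0/1 unhappy
(5,4)1 2/3 ok
(5,5)1 2/2 ok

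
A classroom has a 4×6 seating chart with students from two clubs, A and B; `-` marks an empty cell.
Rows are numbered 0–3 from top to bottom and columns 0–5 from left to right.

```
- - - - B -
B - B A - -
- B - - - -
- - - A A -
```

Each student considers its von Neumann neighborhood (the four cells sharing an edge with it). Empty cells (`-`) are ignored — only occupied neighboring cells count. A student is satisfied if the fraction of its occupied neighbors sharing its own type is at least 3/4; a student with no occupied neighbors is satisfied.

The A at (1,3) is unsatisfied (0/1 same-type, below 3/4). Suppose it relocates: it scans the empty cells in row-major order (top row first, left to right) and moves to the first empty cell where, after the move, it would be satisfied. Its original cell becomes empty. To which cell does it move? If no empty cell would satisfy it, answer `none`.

Vacating (1,3). Empty cells in order:
  (0,0): 0/1 same-type → still unsatisfied.
  (0,1): 0/0 same-type → satisfied — stop here.

(0,1)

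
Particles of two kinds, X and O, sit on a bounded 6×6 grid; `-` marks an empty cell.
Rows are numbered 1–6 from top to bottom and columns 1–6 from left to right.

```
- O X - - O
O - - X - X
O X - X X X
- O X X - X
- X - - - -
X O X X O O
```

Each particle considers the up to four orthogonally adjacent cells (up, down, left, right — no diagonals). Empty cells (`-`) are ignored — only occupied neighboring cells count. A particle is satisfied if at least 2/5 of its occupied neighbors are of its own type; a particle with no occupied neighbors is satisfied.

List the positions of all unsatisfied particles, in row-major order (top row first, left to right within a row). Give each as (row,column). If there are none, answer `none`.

Row 1: (1,2)O 0/1 ✗ · (1,3)X 0/1 ✗ · (1,6)O 0/1 ✗
Row 2: (2,1)O 1/1 ✓ · (2,4)X 1/1 ✓ · (2,6)X 1/2 ✓
Row 3: (3,1)O 1/2 ✓ · (3,2)X 0/2 ✗ · (3,4)X 3/3 ✓ · (3,5)X 2/2 ✓ · (3,6)X 3/3 ✓
Row 4: (4,2)O 0/3 ✗ · (4,3)X 1/2 ✓ · (4,4)X 2/2 ✓ · (4,6)X 1/1 ✓
Row 5: (5,2)X 0/2 ✗
Row 6: (6,1)X 0/1 ✗ · (6,2)O 0/3 ✗ · (6,3)X 1/2 ✓ · (6,4)X 1/2 ✓ · (6,5)O 1/2 ✓ · (6,6)O 1/1 ✓

(1,2), (1,3), (1,6), (3,2), (4,2), (5,2), (6,1), (6,2)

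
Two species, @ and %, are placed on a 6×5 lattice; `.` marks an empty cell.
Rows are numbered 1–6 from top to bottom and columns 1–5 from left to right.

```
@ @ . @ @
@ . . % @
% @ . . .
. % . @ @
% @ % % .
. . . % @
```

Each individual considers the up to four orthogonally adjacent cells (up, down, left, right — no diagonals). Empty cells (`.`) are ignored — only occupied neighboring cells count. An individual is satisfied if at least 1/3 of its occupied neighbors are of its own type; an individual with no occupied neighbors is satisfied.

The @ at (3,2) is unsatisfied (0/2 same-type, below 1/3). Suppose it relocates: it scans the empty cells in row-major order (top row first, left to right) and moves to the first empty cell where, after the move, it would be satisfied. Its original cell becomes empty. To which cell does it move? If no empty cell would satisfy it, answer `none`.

Vacating (3,2). Empty cells in order:
  (1,3): 2/2 same-type → satisfied — stop here.

(1,3)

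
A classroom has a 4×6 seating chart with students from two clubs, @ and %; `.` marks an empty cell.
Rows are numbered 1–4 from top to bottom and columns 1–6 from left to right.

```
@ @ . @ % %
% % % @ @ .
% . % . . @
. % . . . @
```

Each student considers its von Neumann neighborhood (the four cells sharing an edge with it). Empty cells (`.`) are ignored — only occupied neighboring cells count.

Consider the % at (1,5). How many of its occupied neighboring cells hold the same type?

Occupied neighbors of (1,5): (2,5)=@, (1,4)=@, (1,6)=%.
Same type (%): 1 of 3.

1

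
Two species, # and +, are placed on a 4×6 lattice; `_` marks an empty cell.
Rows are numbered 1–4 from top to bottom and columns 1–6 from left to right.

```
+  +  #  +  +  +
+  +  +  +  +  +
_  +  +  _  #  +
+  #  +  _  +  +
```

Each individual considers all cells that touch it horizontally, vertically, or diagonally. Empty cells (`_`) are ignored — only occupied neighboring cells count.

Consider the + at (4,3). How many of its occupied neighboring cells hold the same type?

Occupied neighbors of (4,3): (3,2)=+, (3,3)=+, (4,2)=#.
Same type (+): 2 of 3.

2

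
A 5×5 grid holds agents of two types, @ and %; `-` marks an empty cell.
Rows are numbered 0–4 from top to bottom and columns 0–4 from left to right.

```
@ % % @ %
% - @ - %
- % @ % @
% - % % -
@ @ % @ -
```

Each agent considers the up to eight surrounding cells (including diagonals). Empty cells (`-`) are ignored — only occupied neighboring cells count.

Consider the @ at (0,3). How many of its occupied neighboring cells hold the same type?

1

Occupied neighbors of (0,3): (0,2)=%, (0,4)=%, (1,2)=@, (1,4)=%.
Same type (@): 1 of 4.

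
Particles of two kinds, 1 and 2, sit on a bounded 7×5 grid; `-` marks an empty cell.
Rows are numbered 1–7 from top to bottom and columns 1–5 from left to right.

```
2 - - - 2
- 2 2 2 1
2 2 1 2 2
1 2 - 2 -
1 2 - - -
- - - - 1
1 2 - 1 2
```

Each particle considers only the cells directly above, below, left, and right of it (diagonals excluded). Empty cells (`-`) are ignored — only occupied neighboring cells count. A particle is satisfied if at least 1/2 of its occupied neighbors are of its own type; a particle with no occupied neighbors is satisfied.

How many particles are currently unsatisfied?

(1,1)2 0/0 ✓
(1,5)2 0/1 ✗
(2,2)2 2/2 ✓
(2,3)2 2/3 ✓
(2,4)2 2/3 ✓
(2,5)1 0/3 ✗
(3,1)2 1/2 ✓
(3,2)2 3/4 ✓
(3,3)1 0/3 ✗
(3,4)2 3/4 ✓
(3,5)2 1/2 ✓
(4,1)1 1/3 ✗
(4,2)2 2/3 ✓
(4,4)2 1/1 ✓
(5,1)1 1/2 ✓
(5,2)2 1/2 ✓
(6,5)1 0/1 ✗
(7,1)1 0/1 ✗
(7,2)2 0/1 ✗
(7,4)1 0/1 ✗
(7,5)2 0/2 ✗
Unsatisfied: (1,5), (2,5), (3,3), (4,1), (6,5), (7,1), (7,2), (7,4), (7,5) — 9 in total.

9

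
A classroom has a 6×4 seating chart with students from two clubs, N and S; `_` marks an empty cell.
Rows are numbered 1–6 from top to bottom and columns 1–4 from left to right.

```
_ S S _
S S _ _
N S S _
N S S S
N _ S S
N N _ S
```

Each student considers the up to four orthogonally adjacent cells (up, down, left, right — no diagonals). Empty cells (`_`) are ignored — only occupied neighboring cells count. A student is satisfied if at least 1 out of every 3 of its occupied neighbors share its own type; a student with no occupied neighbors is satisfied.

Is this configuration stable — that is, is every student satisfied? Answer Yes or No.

Row 1: (1,2)S 2/2 ok · (1,3)S 1/1 ok
Row 2: (2,1)S 1/2 ok · (2,2)S 3/3 ok
Row 3: (3,1)N 1/3 ok · (3,2)S 3/4 ok · (3,3)S 2/2 ok
Row 4: (4,1)N 2/3 ok · (4,2)S 2/3 ok · (4,3)S 4/4 ok · (4,4)S 2/2 ok
Row 5: (5,1)N 2/2 ok · (5,3)S 2/2 ok · (5,4)S 3/3 ok
Row 6: (6,1)N 2/2 ok · (6,2)N 1/1 ok · (6,4)S 1/1 ok
All meet the threshold, so the configuration is stable.

Yes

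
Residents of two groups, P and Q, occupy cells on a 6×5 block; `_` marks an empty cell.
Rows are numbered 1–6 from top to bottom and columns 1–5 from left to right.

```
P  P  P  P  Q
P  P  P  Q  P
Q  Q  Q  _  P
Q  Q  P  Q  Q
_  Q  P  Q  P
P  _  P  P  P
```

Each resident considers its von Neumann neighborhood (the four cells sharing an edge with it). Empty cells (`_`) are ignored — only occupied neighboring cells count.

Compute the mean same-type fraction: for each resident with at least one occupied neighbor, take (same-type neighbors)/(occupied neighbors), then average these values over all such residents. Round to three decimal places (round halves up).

0.580

Row 1: (1,1)P 2/2 · (1,2)P 3/3 · (1,3)P 3/3 · (1,4)P 1/3 · (1,5)Q 0/2
Row 2: (2,1)P 2/3 · (2,2)P 3/4 · (2,3)P 2/4 · (2,4)Q 0/3 · (2,5)P 1/3
Row 3: (3,1)Q 2/3 · (3,2)Q 3/4 · (3,3)Q 1/3 · (3,5)P 1/2
Row 4: (4,1)Q 2/2 · (4,2)Q 3/4 · (4,3)P 1/4 · (4,4)Q 2/3 · (4,5)Q 1/3
Row 5: (5,2)Q 1/2 · (5,3)P 2/4 · (5,4)Q 1/4 · (5,5)P 1/3
Row 6: (6,1)P — no occupied neighbors · (6,3)P 2/2 · (6,4)P 2/3 · (6,5)P 2/2
Sum over 26 residents: 2/2 + 3/3 + 3/3 + 1/3 + 0/2 + 2/3 + 3/4 + 2/4 + 0/3 + 1/3 + 2/3 + 3/4 + 1/3 + 1/2 + 2/2 + 3/4 + 1/4 + 2/3 + 1/3 + 1/2 + 2/4 + 1/4 + 1/3 + 2/2 + 2/3 + 2/2 = 181/12; mean = 181/12 ÷ 26 = 181/312 = 0.580128… → 0.580.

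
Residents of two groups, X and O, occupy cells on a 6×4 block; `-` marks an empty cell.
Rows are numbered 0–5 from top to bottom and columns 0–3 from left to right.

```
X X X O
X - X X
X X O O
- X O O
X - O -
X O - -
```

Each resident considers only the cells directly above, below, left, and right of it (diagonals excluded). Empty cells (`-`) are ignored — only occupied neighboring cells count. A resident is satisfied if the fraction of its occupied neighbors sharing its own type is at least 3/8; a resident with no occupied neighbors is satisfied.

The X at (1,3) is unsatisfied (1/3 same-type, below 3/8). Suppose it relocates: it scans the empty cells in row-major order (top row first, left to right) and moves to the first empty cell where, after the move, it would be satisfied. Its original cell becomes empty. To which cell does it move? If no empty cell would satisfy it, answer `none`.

(1,1)

Vacating (1,3). Empty cells in order:
  (1,1): 4/4 same-type → satisfied — stop here.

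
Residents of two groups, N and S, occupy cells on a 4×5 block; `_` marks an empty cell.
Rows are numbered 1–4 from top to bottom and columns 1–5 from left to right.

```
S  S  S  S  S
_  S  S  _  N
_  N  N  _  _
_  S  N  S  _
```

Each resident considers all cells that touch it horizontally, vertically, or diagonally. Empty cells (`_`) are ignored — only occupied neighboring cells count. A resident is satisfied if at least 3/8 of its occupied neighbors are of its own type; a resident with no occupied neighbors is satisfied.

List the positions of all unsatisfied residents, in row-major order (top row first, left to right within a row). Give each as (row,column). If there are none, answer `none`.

(1,1)S 2/2 ✓
(1,2)S 4/4 ✓
(1,3)S 4/4 ✓
(1,4)S 3/4 ✓
(1,5)S 1/2 ✓
(2,2)S 4/6 ✓
(2,3)S 4/6 ✓
(2,5)N 0/2 ✗
(3,2)N 2/5 ✓
(3,3)N 2/6 ✗
(4,2)S 0/3 ✗
(4,3)N 2/4 ✓
(4,4)S 0/2 ✗

(2,5), (3,3), (4,2), (4,4)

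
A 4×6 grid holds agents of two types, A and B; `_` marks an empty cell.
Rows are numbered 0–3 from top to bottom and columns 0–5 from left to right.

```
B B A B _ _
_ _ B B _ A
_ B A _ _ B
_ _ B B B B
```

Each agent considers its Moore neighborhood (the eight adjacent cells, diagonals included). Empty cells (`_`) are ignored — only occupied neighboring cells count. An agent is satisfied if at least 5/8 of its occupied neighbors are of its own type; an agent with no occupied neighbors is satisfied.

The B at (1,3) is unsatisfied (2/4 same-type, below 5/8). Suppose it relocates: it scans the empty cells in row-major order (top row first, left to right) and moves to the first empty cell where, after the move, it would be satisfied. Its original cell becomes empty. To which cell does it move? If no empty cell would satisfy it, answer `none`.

Vacating (1,3). Empty cells in order:
  (0,4): 1/2 same-type → still unsatisfied.
  (0,5): 0/1 same-type → still unsatisfied.
  (1,0): 3/3 same-type → satisfied — stop here.

(1,0)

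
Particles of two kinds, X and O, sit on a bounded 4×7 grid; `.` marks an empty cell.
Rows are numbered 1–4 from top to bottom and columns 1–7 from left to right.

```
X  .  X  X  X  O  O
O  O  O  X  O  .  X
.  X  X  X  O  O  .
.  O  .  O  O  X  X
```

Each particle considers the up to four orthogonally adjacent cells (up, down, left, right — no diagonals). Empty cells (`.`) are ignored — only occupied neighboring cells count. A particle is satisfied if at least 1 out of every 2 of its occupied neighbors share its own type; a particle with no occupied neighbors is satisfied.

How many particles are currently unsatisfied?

8

(1,1)X 0/1 unhappy
(1,3)X 1/2 ok
(1,4)X 3/3 ok
(1,5)X 1/3 unhappy
(1,6)O 1/2 ok
(1,7)O 1/2 ok
(2,1)O 1/2 ok
(2,2)O 2/3 ok
(2,3)O 1/4 unhappy
(2,4)X 2/4 ok
(2,5)O 1/3 unhappy
(2,7)X 0/1 unhappy
(3,2)X 1/3 unhappy
(3,3)X 2/3 ok
(3,4)X 2/4 ok
(3,5)O 3/4 ok
(3,6)O 1/2 ok
(4,2)O 0/1 unhappy
(4,4)O 1/2 ok
(4,5)O 2/3 ok
(4,6)X 1/3 unhappy
(4,7)X 1/1 ok
Unsatisfied: (1,1), (1,5), (2,3), (2,5), (2,7), (3,2), (4,2), (4,6) — 8 in total.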